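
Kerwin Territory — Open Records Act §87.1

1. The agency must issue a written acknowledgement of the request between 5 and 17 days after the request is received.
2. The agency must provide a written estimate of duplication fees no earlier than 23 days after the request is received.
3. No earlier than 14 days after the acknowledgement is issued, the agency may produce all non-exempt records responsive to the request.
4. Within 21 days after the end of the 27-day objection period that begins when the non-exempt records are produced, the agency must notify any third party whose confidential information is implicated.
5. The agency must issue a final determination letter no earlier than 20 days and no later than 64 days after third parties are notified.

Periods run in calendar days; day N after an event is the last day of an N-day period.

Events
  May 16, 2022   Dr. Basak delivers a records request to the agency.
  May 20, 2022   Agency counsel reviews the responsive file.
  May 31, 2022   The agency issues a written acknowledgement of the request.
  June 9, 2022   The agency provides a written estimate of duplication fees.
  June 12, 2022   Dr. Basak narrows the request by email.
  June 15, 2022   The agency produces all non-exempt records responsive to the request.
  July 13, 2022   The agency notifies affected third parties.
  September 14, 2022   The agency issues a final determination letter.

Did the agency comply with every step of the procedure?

Yes

Step 1 — 5 and 17 days from May 16, 2022 (when the request is received) are May 21, 2022 and June 2, 2022 respectively; May 31, 2022 falls inside that range.
Step 2 — must wait 23 days from May 16, 2022 (when the request is received), so not before June 8, 2022; June 9, 2022 is on or after that date.
Step 3 — must wait 14 days from May 31, 2022 (when the acknowledgement is issued), so not before June 14, 2022; June 15, 2022 is on or after that date.
Step 4 — counting 21 days from July 12, 2022 (end of the 27-day objection period, which began when the non-exempt records are produced on June 15, 2022) gives a deadline of August 2, 2022; done July 13, 2022 — timely.
Step 5 — 20 and 64 days from July 13, 2022 (when third parties are notified) are August 2, 2022 and September 15, 2022 respectively; September 14, 2022 falls inside that range.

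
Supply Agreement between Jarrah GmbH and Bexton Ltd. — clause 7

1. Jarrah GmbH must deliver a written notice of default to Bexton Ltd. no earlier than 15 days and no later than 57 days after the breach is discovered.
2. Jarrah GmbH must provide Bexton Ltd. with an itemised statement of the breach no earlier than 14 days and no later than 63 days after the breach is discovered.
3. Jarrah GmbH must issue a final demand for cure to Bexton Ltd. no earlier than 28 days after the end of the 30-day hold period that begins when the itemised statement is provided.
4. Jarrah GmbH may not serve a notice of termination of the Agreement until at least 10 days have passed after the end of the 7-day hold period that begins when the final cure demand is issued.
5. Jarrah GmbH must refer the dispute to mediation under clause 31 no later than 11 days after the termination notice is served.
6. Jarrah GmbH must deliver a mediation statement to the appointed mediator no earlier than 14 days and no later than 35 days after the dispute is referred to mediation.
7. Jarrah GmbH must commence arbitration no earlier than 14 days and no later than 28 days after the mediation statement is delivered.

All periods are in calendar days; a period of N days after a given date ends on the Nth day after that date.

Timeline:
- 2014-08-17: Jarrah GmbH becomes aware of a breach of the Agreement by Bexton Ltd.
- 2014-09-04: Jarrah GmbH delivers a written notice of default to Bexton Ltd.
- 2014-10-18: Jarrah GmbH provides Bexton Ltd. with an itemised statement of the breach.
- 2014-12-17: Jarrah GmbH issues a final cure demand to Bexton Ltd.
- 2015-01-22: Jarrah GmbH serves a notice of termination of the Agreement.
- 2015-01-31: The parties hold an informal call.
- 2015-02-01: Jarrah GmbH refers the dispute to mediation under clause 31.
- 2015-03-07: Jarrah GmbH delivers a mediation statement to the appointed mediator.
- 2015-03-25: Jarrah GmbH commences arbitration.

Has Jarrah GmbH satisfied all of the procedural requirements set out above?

Step 1 — 15 and 57 days from 2014-08-17 (when the breach is discovered) are 2014-09-01 and 2014-10-13 respectively; done 2014-09-04, which is between those dates.
Step 2 — 14 and 63 days from 2014-08-17 (when the breach is discovered) are 2014-08-31 and 2014-10-19 respectively; done 2014-10-18, which is between those dates.
Step 3 — must wait 28 days from 2014-11-17 (end of the 30-day hold period, which began when the itemised statement is provided on 2014-10-18), so not before 2014-12-15; done 2014-12-17 — permitted.
Step 4 — must wait 10 days from 2014-12-24 (end of the 7-day hold period, which began when the final cure demand is issued on 2014-12-17), so not before 2015-01-03; done 2015-01-22 — permitted.
Step 5 — counting 11 days from 2015-01-22 (when the termination notice is served) gives a deadline of 2015-02-02; done 2015-02-01 — timely.
Step 6 — 14 and 35 days from 2015-02-01 (when the dispute is referred to mediation) are 2015-02-15 and 2015-03-08 respectively; done 2015-03-07 — within the window.
Step 7 — 14 and 28 days from 2015-03-07 (when the mediation statement is delivered) are 2015-03-21 and 2015-04-04 respectively; 2015-03-25 falls inside that range.

Yes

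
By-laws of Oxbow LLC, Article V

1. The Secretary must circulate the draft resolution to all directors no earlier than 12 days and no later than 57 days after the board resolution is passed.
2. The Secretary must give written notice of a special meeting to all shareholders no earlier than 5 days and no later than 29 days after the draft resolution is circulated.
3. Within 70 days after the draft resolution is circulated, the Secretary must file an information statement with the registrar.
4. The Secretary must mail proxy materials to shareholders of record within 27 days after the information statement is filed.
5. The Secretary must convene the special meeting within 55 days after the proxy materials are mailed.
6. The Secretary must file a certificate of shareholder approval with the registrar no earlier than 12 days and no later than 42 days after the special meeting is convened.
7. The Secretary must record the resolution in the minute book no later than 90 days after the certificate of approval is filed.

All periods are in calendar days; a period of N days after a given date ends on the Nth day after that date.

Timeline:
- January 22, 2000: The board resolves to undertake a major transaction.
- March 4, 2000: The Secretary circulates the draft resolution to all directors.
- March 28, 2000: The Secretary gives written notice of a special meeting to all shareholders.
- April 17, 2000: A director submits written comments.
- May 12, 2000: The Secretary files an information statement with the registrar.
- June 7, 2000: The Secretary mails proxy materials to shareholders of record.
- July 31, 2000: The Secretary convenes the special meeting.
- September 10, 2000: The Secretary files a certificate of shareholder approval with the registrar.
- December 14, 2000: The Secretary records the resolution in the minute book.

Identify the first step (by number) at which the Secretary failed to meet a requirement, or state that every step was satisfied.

Step 7

(1) the permitted window runs from January 22, 2000 + 12 = February 3, 2000 to January 22, 2000 + 57 = March 19, 2000; March 4, 2000 falls inside that range.
(2) the permitted window runs from March 4, 2000 + 5 = March 9, 2000 to March 4, 2000 + 29 = April 2, 2000; March 28, 2000 falls inside that range.
(3) due by March 4, 2000 + 70 days = May 13, 2000; completed May 12, 2000, before the deadline.
(4) due by May 12, 2000 + 27 days = June 8, 2000; June 7, 2000 is within that limit.
(5) due by June 7, 2000 + 55 days = August 1, 2000; done July 31, 2000 — timely.
(6) the permitted window runs from July 31, 2000 + 12 = August 12, 2000 to July 31, 2000 + 42 = September 11, 2000; done September 10, 2000 — within the window.
(7) due by September 10, 2000 + 90 days = December 9, 2000; December 14, 2000 misses that deadline by 5 days.
The analysis stops there.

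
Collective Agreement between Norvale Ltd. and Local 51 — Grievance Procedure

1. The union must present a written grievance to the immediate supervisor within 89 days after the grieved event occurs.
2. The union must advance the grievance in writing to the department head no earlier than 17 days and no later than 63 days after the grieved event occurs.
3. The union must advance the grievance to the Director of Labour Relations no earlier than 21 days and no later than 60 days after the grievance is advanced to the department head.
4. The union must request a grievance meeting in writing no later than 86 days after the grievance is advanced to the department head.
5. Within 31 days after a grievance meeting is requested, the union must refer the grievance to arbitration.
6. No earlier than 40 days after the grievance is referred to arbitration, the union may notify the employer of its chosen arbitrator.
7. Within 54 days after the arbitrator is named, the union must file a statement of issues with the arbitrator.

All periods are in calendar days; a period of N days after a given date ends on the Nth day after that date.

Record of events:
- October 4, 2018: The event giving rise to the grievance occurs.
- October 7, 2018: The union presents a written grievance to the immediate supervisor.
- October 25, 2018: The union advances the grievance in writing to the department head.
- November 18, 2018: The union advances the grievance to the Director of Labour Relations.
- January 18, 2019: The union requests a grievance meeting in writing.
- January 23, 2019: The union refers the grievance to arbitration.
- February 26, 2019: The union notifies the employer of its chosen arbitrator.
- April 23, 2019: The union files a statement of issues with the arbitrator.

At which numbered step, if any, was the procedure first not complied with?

Step 6

Step 1 — counting 89 days from October 4, 2018 (when the grieved event occurs) gives a deadline of January 1, 2019; completed October 7, 2018, before the deadline.
Step 2 — 17 and 63 days from October 4, 2018 (when the grieved event occurs) are October 21, 2018 and December 6, 2018 respectively; done October 25, 2018 — within the window.
Step 3 — 21 and 60 days from October 25, 2018 (when the grievance is advanced to the department head) are November 15, 2018 and December 24, 2018 respectively; done November 18, 2018 — within the window.
Step 4 — counting 86 days from October 25, 2018 (when the grievance is advanced to the department head) gives a deadline of January 19, 2019; January 18, 2019 is within that limit.
Step 5 — counting 31 days from January 18, 2019 (when a grievance meeting is requested) gives a deadline of February 18, 2019; January 23, 2019 is within that limit.
Step 6 — must wait 40 days from January 23, 2019 (when the grievance is referred to arbitration), so not before March 4, 2019; acted on February 26, 2019, 6 days prematurely.
The analysis stops there.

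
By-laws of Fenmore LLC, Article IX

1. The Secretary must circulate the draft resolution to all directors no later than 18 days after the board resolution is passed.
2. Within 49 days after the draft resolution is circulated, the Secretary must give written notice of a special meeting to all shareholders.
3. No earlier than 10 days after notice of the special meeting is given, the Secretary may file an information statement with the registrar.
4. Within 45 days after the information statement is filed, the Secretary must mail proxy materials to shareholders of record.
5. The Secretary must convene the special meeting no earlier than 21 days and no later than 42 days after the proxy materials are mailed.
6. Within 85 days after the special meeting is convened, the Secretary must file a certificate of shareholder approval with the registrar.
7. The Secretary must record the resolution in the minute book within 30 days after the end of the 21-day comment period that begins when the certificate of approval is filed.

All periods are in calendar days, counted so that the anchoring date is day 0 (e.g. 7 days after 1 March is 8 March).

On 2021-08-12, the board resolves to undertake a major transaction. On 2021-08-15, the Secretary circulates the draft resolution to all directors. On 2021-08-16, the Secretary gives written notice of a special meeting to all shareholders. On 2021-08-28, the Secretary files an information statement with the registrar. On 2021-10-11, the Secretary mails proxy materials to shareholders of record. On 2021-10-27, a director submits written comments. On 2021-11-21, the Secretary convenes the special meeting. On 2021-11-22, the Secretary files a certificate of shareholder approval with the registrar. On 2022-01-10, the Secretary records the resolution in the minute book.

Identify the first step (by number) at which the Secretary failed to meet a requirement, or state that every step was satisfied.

None — every step was satisfied

(1) due by 2021-08-12 + 18 days = 2021-08-30; completed 2021-08-15, before the deadline.
(2) due by 2021-08-15 + 49 days = 2021-10-03; done 2021-08-16 — timely.
(3) permitted from 2021-08-16 + 10 days = 2021-08-26 onward; 2021-08-28 is on or after that date.
(4) due by 2021-08-28 + 45 days = 2021-10-12; done 2021-10-11 — timely.
(5) the permitted window runs from 2021-10-11 + 21 = 2021-11-01 to 2021-10-11 + 42 = 2021-11-22; done 2021-11-21 — within the window.
(6) due by 2021-11-21 + 85 days = 2022-02-14; 2021-11-22 is within that limit.
(7) due by 2021-12-13 + 30 days = 2022-01-12; completed 2022-01-10, before the deadline.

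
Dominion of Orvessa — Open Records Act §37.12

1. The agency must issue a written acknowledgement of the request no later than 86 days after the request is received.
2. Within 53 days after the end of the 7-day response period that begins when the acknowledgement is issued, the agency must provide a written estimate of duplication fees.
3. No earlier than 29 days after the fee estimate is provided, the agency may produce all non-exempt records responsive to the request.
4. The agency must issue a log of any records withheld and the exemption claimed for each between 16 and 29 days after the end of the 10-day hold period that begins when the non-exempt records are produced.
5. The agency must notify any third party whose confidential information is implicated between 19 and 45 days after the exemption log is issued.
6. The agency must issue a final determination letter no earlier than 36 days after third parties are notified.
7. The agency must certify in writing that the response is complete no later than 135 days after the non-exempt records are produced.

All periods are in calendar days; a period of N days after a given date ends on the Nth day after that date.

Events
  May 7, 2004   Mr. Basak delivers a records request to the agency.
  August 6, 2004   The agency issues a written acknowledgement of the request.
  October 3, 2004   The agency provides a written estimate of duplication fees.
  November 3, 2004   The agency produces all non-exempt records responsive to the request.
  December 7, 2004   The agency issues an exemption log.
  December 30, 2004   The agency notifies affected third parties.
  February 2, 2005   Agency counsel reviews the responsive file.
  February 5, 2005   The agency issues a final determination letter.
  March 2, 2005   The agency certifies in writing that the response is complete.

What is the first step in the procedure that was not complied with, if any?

(1) due by May 7, 2004 + 86 days = August 1, 2004; not done until August 6, 2004, 5 days after the deadline.

Step 1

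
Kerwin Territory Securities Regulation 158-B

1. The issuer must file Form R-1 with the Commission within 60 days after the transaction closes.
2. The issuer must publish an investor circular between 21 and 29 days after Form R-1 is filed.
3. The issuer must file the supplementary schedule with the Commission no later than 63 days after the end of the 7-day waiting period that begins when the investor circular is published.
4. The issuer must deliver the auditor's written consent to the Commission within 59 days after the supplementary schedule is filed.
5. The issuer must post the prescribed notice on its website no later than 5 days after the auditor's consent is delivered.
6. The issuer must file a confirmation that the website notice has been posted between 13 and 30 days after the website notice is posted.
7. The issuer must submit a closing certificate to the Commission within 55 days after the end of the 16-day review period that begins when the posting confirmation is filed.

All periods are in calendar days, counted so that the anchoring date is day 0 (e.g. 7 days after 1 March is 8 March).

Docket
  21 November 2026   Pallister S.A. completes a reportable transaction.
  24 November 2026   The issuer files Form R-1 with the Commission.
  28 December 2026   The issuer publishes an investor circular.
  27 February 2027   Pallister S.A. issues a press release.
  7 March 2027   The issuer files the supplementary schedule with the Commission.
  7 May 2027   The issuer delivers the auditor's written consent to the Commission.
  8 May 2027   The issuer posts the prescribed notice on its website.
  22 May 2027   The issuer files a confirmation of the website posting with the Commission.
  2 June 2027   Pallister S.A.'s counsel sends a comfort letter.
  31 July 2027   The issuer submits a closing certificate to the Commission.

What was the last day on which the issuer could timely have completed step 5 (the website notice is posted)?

Step 5 runs from 7 May 2027, when the auditor's consent is delivered. 5 days after 7 May 2027 is 12 May 2027.

12 May 2027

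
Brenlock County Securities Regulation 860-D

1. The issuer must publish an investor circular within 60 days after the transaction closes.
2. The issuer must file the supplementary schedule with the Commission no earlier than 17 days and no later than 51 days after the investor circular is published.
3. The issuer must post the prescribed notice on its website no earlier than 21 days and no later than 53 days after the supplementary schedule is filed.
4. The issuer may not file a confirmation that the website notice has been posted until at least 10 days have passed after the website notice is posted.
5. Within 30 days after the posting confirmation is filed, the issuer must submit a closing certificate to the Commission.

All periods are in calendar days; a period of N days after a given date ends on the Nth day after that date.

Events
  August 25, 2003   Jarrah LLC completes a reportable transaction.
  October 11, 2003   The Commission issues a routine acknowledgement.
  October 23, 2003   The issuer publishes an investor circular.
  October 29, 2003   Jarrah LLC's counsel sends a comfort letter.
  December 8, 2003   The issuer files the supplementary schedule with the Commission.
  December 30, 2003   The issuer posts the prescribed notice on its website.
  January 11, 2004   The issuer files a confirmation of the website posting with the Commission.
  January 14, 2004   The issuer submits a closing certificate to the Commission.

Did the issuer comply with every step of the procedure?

Yes

(1) due by August 25, 2003 + 60 days = October 24, 2003; completed October 23, 2003, before the deadline.
(2) the permitted window runs from October 23, 2003 + 17 = November 9, 2003 to October 23, 2003 + 51 = December 13, 2003; done December 8, 2003 — within the window.
(3) the permitted window runs from December 8, 2003 + 21 = December 29, 2003 to December 8, 2003 + 53 = January 30, 2004; done December 30, 2003 — within the window.
(4) permitted from December 30, 2003 + 10 days = January 9, 2004 onward; January 11, 2004 is on or after that date.
(5) due by January 11, 2004 + 30 days = February 10, 2004; completed January 14, 2004, before the deadline.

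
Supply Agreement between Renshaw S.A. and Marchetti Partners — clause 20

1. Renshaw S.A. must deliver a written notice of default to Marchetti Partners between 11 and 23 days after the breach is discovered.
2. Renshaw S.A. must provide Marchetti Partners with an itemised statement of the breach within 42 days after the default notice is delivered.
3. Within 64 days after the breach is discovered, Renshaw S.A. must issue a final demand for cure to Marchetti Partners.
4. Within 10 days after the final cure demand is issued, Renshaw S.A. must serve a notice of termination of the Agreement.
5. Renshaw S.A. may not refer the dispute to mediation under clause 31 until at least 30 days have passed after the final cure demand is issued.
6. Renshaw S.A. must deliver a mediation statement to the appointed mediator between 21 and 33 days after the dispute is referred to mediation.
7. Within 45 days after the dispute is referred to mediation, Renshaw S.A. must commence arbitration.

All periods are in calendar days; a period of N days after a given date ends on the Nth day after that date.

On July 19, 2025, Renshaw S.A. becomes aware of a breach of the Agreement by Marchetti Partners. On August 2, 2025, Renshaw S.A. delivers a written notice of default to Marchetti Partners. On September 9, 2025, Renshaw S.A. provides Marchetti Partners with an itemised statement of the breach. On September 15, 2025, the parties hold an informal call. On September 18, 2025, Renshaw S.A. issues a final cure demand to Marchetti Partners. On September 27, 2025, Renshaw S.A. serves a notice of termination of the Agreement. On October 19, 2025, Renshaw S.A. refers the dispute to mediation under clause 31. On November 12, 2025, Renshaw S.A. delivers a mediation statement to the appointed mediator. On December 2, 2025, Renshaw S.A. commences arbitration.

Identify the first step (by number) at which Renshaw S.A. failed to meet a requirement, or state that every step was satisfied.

None — every step was satisfied

Step 1: the window is 11–23 days after July 19, 2025 (when the breach is discovered), so July 30, 2025 through August 11, 2025; August 2, 2025 falls inside that range.
Step 2: 42 days after August 2, 2025 (when the default notice is delivered) is September 13, 2025; completed September 9, 2025, before the deadline.
Step 3: 64 days after July 19, 2025 (when the breach is discovered) is September 21, 2025; September 18, 2025 is within that limit.
Step 4: 10 days after September 18, 2025 (when the final cure demand is issued) is September 28, 2025; September 27, 2025 is within that limit.
Step 5: the earliest permitted date is 30 days after September 18, 2025 (when the final cure demand is issued), i.e. October 18, 2025; done October 19, 2025, after the minimum wait.
Step 6: the window is 21–33 days after October 19, 2025 (when the dispute is referred to mediation), so November 9, 2025 through November 21, 2025; November 12, 2025 falls inside that range.
Step 7: 45 days after October 19, 2025 (when the dispute is referred to mediation) is December 3, 2025; done December 2, 2025 — timely.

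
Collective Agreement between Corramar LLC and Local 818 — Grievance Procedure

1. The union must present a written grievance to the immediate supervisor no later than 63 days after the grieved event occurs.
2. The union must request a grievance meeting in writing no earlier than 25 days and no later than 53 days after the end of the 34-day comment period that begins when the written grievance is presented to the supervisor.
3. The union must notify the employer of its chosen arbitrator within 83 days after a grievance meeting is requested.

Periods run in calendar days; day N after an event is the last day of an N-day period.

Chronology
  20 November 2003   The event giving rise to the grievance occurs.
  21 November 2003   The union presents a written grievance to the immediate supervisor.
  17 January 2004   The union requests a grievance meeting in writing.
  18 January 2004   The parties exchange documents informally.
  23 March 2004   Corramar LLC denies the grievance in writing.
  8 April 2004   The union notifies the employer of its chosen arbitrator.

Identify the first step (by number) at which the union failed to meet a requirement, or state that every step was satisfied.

(1) due by 20 November 2003 + 63 days = 22 January 2004; 21 November 2003 is within that limit.
(2) the permitted window runs from 25 December 2003 + 25 = 19 January 2004 to 25 December 2003 + 53 = 16 February 2004; done 17 January 2004 — 2 days before the window opened.
The procedure was therefore not followed at step 2.

Step 2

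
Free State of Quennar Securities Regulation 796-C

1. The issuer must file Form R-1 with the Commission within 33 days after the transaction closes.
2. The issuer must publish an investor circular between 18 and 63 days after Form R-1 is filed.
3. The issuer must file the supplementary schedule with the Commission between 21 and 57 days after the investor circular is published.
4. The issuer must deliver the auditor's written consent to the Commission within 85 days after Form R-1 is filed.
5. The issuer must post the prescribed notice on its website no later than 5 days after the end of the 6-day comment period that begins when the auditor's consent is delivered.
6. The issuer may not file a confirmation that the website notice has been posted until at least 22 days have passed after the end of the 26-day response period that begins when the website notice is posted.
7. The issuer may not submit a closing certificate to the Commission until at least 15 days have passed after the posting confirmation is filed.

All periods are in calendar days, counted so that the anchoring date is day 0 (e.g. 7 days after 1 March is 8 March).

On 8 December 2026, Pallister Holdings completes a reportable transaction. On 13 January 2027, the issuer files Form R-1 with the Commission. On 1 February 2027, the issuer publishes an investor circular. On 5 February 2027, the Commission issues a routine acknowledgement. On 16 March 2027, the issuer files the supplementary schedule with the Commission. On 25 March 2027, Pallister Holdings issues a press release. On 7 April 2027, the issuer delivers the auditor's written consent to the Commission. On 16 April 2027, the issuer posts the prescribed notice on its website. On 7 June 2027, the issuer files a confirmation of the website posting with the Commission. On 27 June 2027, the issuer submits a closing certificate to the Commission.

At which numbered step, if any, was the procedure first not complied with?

Step 1

Step 1: 33 days after 8 December 2026 (when the transaction closes) is 10 January 2027; not done until 13 January 2027, 3 days after the deadline.
Later steps need not be reached.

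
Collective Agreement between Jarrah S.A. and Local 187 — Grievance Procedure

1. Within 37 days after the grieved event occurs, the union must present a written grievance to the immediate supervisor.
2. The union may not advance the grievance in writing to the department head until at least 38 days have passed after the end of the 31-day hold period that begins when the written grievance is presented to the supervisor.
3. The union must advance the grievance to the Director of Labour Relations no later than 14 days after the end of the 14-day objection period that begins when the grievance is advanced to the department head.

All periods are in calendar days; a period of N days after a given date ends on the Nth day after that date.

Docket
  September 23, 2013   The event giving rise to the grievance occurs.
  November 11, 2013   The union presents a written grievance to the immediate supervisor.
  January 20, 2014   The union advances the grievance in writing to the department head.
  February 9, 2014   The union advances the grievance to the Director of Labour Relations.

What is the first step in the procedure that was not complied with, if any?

Step 1

Step 1 — counting 37 days from September 23, 2013 (when the grieved event occurs) gives a deadline of October 30, 2013; done November 11, 2013 — 12 days late.
Later steps need not be reached.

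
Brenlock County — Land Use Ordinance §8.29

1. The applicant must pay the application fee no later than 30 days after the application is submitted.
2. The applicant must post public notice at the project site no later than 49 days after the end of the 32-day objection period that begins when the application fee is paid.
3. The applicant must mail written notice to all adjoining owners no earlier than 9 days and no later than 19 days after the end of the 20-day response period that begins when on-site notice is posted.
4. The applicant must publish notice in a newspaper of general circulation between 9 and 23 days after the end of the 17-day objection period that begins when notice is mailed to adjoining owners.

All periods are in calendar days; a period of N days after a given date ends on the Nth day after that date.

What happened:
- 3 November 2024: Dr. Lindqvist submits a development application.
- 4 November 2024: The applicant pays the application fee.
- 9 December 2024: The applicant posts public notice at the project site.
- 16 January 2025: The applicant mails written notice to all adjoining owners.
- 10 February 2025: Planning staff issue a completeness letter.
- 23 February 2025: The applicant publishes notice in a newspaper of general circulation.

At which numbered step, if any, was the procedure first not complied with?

None — every step was satisfied

Step 1 — counting 30 days from 3 November 2024 (when the application is submitted) gives a deadline of 3 December 2024; done 4 November 2024 — timely.
Step 2 — counting 49 days from 6 December 2024 (end of the 32-day objection period, which began when the application fee is paid on 4 November 2024) gives a deadline of 24 January 2025; completed 9 December 2024, before the deadline.
Step 3 — 9 and 19 days from 29 December 2024 (end of the 20-day response period, which began when on-site notice is posted on 9 December 2024) are 7 January 2025 and 17 January 2025 respectively; done 16 January 2025 — within the window.
Step 4 — 9 and 23 days from 2 February 2025 (end of the 17-day objection period, which began when notice is mailed to adjoining owners on 16 January 2025) are 11 February 2025 and 25 February 2025 respectively; 23 February 2025 falls inside that range.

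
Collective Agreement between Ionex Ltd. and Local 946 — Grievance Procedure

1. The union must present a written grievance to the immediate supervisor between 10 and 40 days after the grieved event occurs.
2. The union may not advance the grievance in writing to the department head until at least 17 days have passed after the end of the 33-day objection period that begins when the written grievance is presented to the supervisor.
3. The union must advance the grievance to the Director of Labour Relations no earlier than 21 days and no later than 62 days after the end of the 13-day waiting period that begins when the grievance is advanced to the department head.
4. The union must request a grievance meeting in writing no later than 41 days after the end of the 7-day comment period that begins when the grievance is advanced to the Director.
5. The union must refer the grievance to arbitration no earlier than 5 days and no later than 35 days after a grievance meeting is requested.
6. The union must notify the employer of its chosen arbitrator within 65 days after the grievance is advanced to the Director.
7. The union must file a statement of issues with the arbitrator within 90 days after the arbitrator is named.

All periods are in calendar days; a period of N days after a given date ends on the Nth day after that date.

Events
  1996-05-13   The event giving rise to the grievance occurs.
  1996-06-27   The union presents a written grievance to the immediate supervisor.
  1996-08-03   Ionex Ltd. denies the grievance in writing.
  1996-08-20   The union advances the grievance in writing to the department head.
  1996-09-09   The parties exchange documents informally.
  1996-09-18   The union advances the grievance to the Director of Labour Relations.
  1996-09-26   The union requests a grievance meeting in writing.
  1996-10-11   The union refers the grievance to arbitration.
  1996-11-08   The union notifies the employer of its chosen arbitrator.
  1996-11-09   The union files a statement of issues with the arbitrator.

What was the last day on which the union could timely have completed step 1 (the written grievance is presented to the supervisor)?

1996-06-22

Step 1 runs from 1996-05-13, when the grieved event occurs. The window is 10–40 days after 1996-05-13; it closes on 1996-06-22.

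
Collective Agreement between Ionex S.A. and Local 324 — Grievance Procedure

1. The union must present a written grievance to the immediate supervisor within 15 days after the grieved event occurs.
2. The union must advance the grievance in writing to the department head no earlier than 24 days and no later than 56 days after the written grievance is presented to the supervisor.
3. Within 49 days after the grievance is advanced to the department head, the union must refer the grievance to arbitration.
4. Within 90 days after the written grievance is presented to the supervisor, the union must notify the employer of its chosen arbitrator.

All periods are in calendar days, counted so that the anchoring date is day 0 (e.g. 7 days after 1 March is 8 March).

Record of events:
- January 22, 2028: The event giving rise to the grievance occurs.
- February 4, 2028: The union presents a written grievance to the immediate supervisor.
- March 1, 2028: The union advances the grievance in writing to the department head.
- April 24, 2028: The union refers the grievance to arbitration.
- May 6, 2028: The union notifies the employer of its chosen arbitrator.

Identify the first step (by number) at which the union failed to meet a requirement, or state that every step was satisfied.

Step 1: 15 days after January 22, 2028 (when the grieved event occurs) is February 6, 2028; February 4, 2028 is within that limit.
Step 2: the window is 24–56 days after February 4, 2028 (when the written grievance is presented to the supervisor), so February 28, 2028 through March 31, 2028; done March 1, 2028, which is between those dates.
Step 3: 49 days after March 1, 2028 (when the grievance is advanced to the department head) is April 19, 2028; not done until April 24, 2028, 5 days after the deadline.
The analysis stops there.

Step 3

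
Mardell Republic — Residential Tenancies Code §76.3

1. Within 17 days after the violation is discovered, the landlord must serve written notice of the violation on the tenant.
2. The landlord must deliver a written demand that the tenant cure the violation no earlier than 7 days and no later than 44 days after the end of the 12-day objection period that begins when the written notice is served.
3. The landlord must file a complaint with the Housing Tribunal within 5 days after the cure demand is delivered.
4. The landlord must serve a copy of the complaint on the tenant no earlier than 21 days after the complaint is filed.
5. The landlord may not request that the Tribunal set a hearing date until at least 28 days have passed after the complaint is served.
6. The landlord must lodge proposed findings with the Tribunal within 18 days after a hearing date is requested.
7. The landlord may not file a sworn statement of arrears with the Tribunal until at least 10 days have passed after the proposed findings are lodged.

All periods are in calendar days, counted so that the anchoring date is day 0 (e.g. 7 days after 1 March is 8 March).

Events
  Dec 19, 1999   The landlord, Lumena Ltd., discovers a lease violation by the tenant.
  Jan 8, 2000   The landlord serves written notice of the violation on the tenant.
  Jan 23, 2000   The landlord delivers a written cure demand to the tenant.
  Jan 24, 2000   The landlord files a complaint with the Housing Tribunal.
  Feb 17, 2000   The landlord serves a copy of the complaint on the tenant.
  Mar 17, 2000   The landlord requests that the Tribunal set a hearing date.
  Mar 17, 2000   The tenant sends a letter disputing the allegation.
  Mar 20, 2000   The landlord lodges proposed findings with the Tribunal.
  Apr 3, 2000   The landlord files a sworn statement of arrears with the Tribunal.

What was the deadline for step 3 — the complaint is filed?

Step 3 runs from Jan 23, 2000, when the cure demand is delivered. 5 days after Jan 23, 2000 is Jan 28, 2000.

Jan 28, 2000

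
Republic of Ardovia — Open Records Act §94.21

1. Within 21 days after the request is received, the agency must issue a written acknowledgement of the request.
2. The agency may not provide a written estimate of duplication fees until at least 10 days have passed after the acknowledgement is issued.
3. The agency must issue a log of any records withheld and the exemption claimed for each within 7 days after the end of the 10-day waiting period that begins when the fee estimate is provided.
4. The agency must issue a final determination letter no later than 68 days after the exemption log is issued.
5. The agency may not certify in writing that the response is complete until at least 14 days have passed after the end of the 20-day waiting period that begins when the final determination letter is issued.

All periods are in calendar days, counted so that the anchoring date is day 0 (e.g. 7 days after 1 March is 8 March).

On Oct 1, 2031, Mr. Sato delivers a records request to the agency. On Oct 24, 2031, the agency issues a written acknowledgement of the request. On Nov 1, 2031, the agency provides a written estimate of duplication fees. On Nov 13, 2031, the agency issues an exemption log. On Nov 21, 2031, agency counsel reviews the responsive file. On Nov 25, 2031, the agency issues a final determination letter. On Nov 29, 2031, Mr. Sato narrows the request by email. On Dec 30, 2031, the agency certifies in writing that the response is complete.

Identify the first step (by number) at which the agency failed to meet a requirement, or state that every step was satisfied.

Step 1

Step 1 — counting 21 days from Oct 1, 2031 (when the request is received) gives a deadline of Oct 22, 2031; Oct 24, 2031 misses that deadline by 2 days.
Later steps need not be reached.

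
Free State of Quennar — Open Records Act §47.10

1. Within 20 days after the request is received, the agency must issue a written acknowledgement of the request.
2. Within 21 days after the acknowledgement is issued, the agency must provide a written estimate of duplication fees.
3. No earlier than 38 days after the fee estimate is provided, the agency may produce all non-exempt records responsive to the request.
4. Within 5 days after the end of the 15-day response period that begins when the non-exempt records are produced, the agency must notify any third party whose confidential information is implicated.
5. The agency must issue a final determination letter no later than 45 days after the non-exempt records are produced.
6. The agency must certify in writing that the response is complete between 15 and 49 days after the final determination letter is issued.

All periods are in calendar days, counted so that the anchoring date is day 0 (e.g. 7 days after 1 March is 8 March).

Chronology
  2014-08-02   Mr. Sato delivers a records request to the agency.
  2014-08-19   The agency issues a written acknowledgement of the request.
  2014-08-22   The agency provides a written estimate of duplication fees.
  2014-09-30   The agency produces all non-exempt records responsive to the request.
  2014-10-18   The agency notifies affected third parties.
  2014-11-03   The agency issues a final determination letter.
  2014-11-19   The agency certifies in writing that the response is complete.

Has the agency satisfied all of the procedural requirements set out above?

Step 1 — counting 20 days from 2014-08-02 (when the request is received) gives a deadline of 2014-08-22; 2014-08-19 is within that limit.
Step 2 — counting 21 days from 2014-08-19 (when the acknowledgement is issued) gives a deadline of 2014-09-09; completed 2014-08-22, before the deadline.
Step 3 — must wait 38 days from 2014-08-22 (when the fee estimate is provided), so not before 2014-09-29; done 2014-09-30 — permitted.
Step 4 — counting 5 days from 2014-10-15 (end of the 15-day response period, which began when the non-exempt records are produced on 2014-09-30) gives a deadline of 2014-10-20; completed 2014-10-18, before the deadline.
Step 5 — counting 45 days from 2014-09-30 (when the non-exempt records are produced) gives a deadline of 2014-11-14; 2014-11-03 is within that limit.
Step 6 — 15 and 49 days from 2014-11-03 (when the final determination letter is issued) are 2014-11-18 and 2014-12-22 respectively; 2014-11-19 falls inside that range.

Yes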